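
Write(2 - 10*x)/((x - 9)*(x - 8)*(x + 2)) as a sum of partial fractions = 1/(5*(x + 2)) + 39/(5*(x - 8)) - 8/(x - 9)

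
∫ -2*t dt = -t^2 + C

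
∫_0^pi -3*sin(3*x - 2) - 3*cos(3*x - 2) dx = -2*sin(2) - 2*cos(2)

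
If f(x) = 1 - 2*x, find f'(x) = -2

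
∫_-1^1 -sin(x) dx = 0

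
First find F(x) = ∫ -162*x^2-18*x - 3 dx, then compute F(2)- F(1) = -408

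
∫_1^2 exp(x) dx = -E + exp(2)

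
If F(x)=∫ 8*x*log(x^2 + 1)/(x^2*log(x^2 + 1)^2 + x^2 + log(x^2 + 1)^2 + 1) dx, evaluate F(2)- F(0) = 2*log(1 + log(5)^2)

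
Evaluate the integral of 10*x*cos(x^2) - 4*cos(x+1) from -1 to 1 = -4*sin(2)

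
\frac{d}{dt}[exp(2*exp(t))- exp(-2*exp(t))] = (2*exp(t) + 2*exp(t + 4*exp(t)))*exp(-2*exp(t))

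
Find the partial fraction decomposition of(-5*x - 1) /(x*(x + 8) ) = -39/(8*(x + 8)) - 1/(8*x)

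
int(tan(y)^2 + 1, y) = tan(y) + C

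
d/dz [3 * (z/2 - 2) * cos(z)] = -3*z*sin(z)/2 + 6*sin(z) + 3*cos(z)/2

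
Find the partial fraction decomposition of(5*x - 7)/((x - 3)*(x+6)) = 37/(9*(x + 6)) + 8/(9*(x - 3))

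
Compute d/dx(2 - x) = -1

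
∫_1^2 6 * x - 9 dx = 0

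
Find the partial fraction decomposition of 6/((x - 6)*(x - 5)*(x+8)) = 3/(91*(x + 8)) - 6/(13*(x - 5)) + 3/(7*(x - 6))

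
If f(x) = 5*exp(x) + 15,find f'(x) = 5*exp(x)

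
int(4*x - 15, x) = 2*x^2 - 15*x + C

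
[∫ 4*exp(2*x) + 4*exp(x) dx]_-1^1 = -2*(exp(-1) + 2)*exp(-1) + 2*E*(2 + E)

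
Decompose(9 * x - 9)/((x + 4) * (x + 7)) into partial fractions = 24/(x + 7) - 15/(x + 4)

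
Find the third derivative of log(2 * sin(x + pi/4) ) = 2*cos(x + pi/4)/sin(x + pi/4)^3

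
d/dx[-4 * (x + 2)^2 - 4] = -8*x - 16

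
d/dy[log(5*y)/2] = 1/(2*y)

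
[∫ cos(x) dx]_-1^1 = 2*sin(1)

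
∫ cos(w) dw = sin(w) + C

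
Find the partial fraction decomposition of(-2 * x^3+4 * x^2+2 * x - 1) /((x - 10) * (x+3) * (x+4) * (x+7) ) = -17/(4*(x + 7)) + 61/(14*(x + 4)) - 83/(52*(x + 3)) - 93/(182*(x - 10))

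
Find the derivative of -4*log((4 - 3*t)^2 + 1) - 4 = (96 - 72*t)/(9*t^2 - 24*t + 17)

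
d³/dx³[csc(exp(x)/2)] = (exp(2*x)*cos(exp(x)/2)/sin(exp(x)/2) - 6*exp(2*x)*cos(exp(x)/2)/sin(exp(x)/2)^3 - 6*exp(x) + 12*exp(x)/sin(exp(x)/2)^2 - 4*cos(exp(x)/2)/sin(exp(x)/2))*exp(x)/(8*sin(exp(x)/2))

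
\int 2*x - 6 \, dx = x^2 - 6*x + C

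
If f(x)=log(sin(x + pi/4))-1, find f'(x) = 1/tan(x + pi/4)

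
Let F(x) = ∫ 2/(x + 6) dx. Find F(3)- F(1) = -2*log(7) + 4*log(3)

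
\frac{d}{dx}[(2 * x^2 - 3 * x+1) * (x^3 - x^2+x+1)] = 10*x^4 - 20*x^3 + 18*x^2 - 4*x - 2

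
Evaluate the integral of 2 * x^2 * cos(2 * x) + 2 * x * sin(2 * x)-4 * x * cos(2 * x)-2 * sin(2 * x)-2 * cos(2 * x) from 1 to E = (-2 + (-1 + E)^2)*sin(2*E) + 2*sin(2)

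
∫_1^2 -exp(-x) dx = -exp(-1) + exp(-2)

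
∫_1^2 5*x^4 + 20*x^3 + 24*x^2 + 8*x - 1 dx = 173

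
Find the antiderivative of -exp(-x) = exp(-x) + C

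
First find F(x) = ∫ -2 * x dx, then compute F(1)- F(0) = -1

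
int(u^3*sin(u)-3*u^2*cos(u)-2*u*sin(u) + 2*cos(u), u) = u*(2 - u^2)*cos(u) + C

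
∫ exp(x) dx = exp(x) + C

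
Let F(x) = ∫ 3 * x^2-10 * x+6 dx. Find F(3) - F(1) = -2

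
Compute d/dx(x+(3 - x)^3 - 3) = -3*x^2 + 18*x - 26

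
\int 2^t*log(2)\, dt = 2^t + C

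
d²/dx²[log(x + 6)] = -1/(x^2 + 12*x + 36)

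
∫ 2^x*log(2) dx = 2^x + C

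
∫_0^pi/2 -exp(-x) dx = -1 + exp(-pi/2)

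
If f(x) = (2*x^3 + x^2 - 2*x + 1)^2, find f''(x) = 120*x^4 + 80*x^3 - 84*x^2 + 12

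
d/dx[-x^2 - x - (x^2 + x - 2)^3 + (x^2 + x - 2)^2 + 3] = -6*x^5 - 15*x^4 + 16*x^3 + 39*x^2 - 20*x - 17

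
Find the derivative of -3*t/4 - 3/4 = -3/4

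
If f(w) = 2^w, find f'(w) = 2^w*log(2)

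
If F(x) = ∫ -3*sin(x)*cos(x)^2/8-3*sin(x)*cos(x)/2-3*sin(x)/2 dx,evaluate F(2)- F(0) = -27/8 + (cos(2)/2 + 1)^3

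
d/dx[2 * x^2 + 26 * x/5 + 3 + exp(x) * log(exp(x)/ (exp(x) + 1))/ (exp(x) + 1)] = (20*x*exp(2*x) + 40*x*exp(x) + 20*x + 5*(x - log(exp(x) + 1))*exp(x) + 26*exp(2*x) + 57*exp(x) + 26)/(5*exp(2*x) + 10*exp(x) + 5)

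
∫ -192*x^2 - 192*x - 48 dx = -64*x^3 - 96*x^2 - 48*x + C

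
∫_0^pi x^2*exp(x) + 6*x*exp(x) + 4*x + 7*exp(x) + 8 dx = -9 + (-1 + (2 + pi)^2)*(2 + exp(pi))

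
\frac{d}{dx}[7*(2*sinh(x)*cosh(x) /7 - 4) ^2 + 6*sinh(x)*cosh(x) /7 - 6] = 2*sinh(4*x)/7 - 106*cosh(2*x)/7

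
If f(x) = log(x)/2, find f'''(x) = x^(-3)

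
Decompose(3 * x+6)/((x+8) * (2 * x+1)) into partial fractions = 3/(5*(2*x + 1)) + 6/(5*(x + 8))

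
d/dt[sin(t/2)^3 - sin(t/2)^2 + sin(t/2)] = -sin(t)/2 + 7*cos(t/2)/8 - 3*cos(3*t/2)/8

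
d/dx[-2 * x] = -2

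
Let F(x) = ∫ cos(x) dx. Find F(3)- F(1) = -sin(1) + sin(3)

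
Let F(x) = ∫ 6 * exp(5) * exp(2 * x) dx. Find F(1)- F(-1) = -3*exp(3) + 3*exp(7)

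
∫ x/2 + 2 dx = x^2/4 + 2*x + C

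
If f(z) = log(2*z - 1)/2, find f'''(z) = 8/(8*z^3 - 12*z^2 + 6*z - 1)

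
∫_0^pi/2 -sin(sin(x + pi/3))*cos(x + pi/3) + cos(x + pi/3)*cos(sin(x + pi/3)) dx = sqrt(2)*(-sin((pi + 2*sqrt(3))/4) + sin((2 + pi)/4))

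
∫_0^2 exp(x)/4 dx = -1/4 + exp(2)/4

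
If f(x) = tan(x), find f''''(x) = 24*tan(x)^5 + 40*tan(x)^3 + 16*tan(x)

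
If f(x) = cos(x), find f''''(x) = cos(x)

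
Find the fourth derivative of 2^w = 2^w*log(2)^4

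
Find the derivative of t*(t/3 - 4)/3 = 2*t/9 - 4/3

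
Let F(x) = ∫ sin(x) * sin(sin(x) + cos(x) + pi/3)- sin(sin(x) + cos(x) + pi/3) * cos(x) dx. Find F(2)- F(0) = cos(cos(2) + sin(2) + pi/3) - cos(1 + pi/3)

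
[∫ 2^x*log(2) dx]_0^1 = 1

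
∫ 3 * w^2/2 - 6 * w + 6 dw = w^3/2 - 3*w^2 + 6*w + C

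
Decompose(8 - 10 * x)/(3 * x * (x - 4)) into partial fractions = -8/(3*(x - 4)) - 2/(3*x)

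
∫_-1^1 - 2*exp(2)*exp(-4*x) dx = -exp(6)/2 + exp(-2)/2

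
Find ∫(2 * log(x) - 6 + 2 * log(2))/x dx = (log(2*x) - 3)^2 + C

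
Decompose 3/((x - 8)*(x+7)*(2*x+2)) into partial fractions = 1/(60*(x + 7)) - 1/(36*(x + 1)) + 1/(90*(x - 8))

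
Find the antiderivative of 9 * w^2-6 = 3*w^3 - 6*w + C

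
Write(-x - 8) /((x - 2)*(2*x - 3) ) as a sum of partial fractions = 19/(2*x - 3) - 10/(x - 2)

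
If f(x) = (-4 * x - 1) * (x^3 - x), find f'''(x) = -96*x - 6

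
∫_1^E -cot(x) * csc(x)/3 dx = -csc(1)/3 + csc(E)/3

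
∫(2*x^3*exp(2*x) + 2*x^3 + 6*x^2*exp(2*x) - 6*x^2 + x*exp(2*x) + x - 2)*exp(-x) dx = 2*(2*x^3 + x - 1)*sinh(x) + C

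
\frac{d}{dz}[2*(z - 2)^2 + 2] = 4*z - 8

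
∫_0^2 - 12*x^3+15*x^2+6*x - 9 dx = -14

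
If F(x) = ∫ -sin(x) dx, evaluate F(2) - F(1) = -cos(1) + cos(2)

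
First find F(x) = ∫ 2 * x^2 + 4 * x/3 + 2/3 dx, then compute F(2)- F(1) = 22/3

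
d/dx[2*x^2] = 4*x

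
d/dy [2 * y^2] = 4*y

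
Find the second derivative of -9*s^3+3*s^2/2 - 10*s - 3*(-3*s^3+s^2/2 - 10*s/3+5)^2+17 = -810*s^4 + 180*s^3 - 729*s^2 + 546*s - 281/3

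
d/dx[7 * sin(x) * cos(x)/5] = 7*cos(2*x)/5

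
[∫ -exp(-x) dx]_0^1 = -1 + exp(-1)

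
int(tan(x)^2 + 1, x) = tan(x) + C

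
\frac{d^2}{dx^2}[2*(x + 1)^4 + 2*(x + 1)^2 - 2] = 24*x^2 + 48*x + 28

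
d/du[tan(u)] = cos(u)^(-2)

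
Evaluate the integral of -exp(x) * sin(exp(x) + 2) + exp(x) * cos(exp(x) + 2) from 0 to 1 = sin(2 + E) - sin(3) + cos(2 + E) - cos(3)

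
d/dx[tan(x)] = cos(x)^(-2)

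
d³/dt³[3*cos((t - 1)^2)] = 24*t^3*sin(t^2 - 2*t + 1) - 72*t^2*sin(t^2 - 2*t + 1) + 72*t*sin(t^2 - 2*t + 1) - 36*t*cos(t^2 - 2*t + 1) - 24*sin(t^2 - 2*t + 1) + 36*cos(t^2 - 2*t + 1)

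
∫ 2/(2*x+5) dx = log(2*x + 5) + C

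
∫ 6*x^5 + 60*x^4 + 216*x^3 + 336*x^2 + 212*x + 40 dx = x^6 + 12*x^5 + 54*x^4 + 112*x^3 + 106*x^2 + 40*x + C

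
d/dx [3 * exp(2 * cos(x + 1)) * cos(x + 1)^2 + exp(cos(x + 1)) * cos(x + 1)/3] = -6*exp(2*cos(x + 1))*sin(x + 1)*cos(x + 1)^2 - 6*exp(2*cos(x + 1))*sin(x + 1)*cos(x + 1) - exp(cos(x + 1))*sin(x + 1)*cos(x + 1)/3 - exp(cos(x + 1))*sin(x + 1)/3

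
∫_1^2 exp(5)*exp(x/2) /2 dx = -exp(11/2) + exp(6)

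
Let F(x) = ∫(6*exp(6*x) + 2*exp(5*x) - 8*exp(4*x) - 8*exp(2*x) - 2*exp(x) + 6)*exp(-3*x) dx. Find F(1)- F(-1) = -4*E - (-E + exp(-1))^2 + 4*exp(-1) + (E - exp(-1))^2 - 2*(-E + exp(-1))^3 + 2*(E - exp(-1))^3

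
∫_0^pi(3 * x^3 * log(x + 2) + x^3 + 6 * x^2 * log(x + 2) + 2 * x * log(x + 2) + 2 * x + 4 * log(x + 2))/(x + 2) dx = (2*pi + pi^3)*log(2 + pi)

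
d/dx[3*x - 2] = 3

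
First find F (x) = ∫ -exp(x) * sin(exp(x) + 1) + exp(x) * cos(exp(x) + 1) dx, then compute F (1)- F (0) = -sin(2) + cos(1 + E) + sin(1 + E) - cos(2)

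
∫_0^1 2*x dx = 1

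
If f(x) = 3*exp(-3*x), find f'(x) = -9*exp(-3*x)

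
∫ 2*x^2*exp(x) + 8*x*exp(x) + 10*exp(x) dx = 2*((x + 1)^2 + 2)*exp(x) + C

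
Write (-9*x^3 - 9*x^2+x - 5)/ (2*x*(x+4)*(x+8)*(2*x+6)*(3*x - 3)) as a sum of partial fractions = 4019/(17280*(x + 8)) - 141/(320*(x + 4)) + 77/(360*(x + 3)) - 11/(1080*(x - 1)) + 5/(1152*x)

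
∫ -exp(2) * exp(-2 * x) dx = exp(2 - 2*x)/2 + C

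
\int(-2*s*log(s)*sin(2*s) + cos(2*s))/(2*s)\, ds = log(s)*cos(2*s)/2 + C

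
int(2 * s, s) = s^2 + C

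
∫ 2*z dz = z^2 + C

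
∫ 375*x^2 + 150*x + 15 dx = 125*x^3 + 75*x^2 + 15*x + C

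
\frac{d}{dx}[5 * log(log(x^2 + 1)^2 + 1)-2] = 20*x*log(x^2 + 1)/(x^2*log(x^2 + 1)^2 + x^2 + log(x^2 + 1)^2 + 1)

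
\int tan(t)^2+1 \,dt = tan(t) + C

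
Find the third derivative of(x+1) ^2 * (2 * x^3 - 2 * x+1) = 120*x^2 + 96*x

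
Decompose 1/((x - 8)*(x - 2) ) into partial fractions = -1/(6*(x - 2)) + 1/(6*(x - 8))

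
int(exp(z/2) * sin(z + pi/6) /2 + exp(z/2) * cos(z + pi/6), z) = exp(z/2)*sin(z + pi/6) + C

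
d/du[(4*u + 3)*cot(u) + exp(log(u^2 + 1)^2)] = (-4*u^3/sin(u)^2 + 4*u^2/tan(u) - 3*u^2/sin(u)^2 + 4*u*exp(log(u^2 + 1)^2)*log(u^2 + 1) - 4*u/sin(u)^2 + 4/tan(u) - 3/sin(u)^2)/(u^2 + 1)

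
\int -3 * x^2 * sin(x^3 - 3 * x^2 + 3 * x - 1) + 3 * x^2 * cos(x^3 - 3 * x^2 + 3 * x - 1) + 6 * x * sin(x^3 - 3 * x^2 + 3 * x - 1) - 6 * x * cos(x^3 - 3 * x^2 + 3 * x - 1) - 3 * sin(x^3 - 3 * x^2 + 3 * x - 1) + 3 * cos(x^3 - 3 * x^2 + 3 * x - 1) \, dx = sin((x - 1)^3) + cos((x - 1)^3) + C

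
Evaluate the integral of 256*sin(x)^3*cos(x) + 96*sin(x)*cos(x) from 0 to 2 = 8*cos(8) - 56*cos(4) + 48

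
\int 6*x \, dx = 3*x^2 + C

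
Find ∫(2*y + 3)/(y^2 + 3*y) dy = log(y*(y + 3)) + C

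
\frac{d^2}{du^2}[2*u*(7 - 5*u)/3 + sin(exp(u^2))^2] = 8*u^2*exp(2*u^2)*cos(2*exp(u^2)) + 4*u^2*exp(u^2)*sin(2*exp(u^2)) + 2*exp(u^2)*sin(2*exp(u^2)) - 20/3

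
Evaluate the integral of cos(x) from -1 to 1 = 2*sin(1)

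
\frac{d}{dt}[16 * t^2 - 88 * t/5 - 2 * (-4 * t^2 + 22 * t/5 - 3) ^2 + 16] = -128*t^3 + 1056*t^2/5 - 3536*t/25 + 176/5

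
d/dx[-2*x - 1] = -2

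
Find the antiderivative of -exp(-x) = exp(-x) + C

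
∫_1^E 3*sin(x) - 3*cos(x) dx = 3*sqrt(2)*(-sin(pi/4 + E) + sin(pi/4 + 1))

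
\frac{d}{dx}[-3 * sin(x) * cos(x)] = -3*cos(2*x)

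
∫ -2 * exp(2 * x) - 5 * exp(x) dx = -(exp(x) + 2)^2 - exp(x) + C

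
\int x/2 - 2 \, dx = x^2/4 - 2*x + C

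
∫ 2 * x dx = x^2 + C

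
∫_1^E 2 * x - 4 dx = -1 + (2 - E)^2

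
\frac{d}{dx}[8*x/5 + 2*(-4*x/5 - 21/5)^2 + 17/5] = 64*x/25 + 376/25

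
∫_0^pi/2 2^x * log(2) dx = -1 + 2^(pi/2)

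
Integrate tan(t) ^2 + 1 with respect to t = tan(t) + C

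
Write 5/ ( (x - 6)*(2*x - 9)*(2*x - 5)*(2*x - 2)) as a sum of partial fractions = 5/(42*(2*x - 5)) - 5/(42*(2*x - 9)) - 1/(42*(x - 1)) + 1/(42*(x - 6))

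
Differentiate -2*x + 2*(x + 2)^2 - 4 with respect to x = 4*x + 6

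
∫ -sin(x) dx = cos(x) + C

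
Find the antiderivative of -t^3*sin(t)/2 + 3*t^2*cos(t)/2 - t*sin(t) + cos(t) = t*(t^2 + 2)*cos(t)/2 + C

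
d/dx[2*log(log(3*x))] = 2/(x*log(x) + x*log(3))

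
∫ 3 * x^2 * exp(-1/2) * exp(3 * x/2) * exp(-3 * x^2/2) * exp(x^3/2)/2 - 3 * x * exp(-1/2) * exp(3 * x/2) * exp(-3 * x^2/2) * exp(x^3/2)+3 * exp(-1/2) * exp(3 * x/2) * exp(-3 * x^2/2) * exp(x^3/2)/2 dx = exp((x - 1)^3/2) + C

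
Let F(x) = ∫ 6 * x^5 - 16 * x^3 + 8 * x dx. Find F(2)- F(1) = 15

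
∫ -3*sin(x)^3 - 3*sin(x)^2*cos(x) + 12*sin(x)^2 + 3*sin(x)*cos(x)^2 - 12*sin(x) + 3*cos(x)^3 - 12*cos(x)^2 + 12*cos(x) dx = (sqrt(2)*sin(x + pi/4) - 2)^3 + C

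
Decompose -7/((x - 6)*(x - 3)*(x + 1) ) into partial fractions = -1/(4*(x + 1)) + 7/(12*(x - 3)) - 1/(3*(x - 6))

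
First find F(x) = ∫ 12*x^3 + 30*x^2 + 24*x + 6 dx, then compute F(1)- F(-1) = 32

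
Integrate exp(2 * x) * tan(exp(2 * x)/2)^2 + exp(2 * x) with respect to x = tan(exp(2*x)/2) + C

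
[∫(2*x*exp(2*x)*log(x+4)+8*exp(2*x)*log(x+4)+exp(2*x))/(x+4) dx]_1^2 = -exp(2)*log(5) + exp(4)*log(6)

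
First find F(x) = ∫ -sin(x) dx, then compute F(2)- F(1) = -cos(1) + cos(2)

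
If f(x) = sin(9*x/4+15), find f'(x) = 9*cos(9*x/4 + 15)/4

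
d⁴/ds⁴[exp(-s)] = exp(-s)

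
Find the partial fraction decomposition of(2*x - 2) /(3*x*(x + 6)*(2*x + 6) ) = -7/(54*(x + 6)) + 4/(27*(x + 3)) - 1/(54*x)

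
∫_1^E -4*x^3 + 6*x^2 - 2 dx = (-1 + E)^3*(-E - 1)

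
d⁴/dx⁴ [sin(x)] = sin(x)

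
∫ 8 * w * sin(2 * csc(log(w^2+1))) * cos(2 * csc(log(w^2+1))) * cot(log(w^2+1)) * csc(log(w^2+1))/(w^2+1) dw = cos(2*csc(log(w^2 + 1)))^2 + C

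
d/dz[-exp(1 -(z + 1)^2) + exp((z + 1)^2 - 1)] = (2*z*exp(2*z^2 + 4*z) + 2*z + 2*exp(2*z^2 + 4*z) + 2)*exp(-z^2 - 2*z)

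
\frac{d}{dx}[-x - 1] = -1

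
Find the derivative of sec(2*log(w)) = 2*tan(2*log(w))*sec(2*log(w))/w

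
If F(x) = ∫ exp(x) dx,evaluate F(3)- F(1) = -E + exp(3)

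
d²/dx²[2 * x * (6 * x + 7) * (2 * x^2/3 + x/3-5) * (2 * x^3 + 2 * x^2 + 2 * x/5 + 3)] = 672*x^5 + 1280*x^4 - 1616*x^3 - 2656*x^2 - 3664*x/5 - 388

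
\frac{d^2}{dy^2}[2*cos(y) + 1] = -2*cos(y)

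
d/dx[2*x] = 2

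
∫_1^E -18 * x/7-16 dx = -16*E - 9*exp(2)/7 + 121/7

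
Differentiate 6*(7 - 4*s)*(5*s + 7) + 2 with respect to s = 42 - 240*s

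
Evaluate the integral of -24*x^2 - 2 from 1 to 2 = -58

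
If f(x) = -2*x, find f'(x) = -2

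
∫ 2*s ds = s^2 + C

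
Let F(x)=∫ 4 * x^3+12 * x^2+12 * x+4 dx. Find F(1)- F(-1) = 16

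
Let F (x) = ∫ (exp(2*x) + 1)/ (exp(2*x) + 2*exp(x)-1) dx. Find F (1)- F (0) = -log(2) + log(-exp(-1) + 2 + E)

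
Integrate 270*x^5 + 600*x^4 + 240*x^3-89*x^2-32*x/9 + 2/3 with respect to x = 45*x^6 + 120*x^5 + 60*x^4 - 89*x^3/3 - 16*x^2/9 + 2*x/3 + C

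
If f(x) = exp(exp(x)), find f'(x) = exp(x + exp(x))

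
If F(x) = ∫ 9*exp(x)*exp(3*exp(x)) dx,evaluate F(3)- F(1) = -3*exp(3*E) + 3*exp(3*exp(3))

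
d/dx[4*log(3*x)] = 4/x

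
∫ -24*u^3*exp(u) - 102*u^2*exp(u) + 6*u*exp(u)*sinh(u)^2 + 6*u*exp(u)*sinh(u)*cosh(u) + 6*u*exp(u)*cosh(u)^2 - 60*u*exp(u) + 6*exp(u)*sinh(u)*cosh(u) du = -3*u*(8*u^2 + 10*u - sinh(2*u))*exp(u) + C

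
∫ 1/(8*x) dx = log(x)/8 + C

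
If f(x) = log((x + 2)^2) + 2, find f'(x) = 2/(x + 2)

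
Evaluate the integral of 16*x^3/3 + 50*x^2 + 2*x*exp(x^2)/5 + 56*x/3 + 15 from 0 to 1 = E/5 + 632/15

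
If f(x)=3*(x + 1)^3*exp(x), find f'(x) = 3*x^3*exp(x) + 18*x^2*exp(x) + 27*x*exp(x) + 12*exp(x)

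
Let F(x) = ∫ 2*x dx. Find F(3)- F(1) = 8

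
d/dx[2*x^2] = 4*x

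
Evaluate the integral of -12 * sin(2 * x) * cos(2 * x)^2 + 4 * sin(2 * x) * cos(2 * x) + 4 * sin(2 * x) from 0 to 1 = (1 - 2*cos(2))*sin(2)^2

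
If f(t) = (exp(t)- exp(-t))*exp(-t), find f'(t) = 2*exp(-2*t)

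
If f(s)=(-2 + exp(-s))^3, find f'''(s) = (-12*exp(2*s) + 48*exp(s) - 27)*exp(-3*s)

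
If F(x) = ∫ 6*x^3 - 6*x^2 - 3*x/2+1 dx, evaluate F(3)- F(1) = 64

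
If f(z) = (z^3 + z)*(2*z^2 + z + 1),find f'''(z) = 120*z^2 + 24*z + 18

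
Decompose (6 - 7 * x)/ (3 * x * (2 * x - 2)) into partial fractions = -1/(6*(x - 1)) - 1/x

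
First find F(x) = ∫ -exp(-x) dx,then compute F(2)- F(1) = -exp(-1) + exp(-2)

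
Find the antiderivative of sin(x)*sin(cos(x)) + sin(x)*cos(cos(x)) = sqrt(2)*cos(cos(x) + pi/4) + C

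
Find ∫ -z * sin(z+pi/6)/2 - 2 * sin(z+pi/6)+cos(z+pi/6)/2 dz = (z/2 + 2)*cos(z + pi/6) + C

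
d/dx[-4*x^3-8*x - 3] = -12*x^2 - 8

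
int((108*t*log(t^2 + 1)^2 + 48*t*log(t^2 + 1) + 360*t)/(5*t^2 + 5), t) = 6*(3*log(t^2 + 1)^2 + 2*log(t^2 + 1) + 30)*log(t^2 + 1)/5 + C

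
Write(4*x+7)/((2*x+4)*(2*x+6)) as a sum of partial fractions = 5/(4*(x + 3)) - 1/(4*(x + 2))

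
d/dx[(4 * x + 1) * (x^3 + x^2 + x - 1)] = 16*x^3 + 15*x^2 + 10*x - 3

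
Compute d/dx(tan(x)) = cos(x)^(-2)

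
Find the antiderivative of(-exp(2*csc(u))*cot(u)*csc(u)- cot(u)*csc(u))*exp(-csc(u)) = exp(csc(u)) - exp(-csc(u)) + C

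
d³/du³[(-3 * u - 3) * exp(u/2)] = -3*u*exp(u/2)/8 - 21*exp(u/2)/8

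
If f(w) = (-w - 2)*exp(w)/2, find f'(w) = -w*exp(w)/2 - 3*exp(w)/2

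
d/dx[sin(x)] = cos(x)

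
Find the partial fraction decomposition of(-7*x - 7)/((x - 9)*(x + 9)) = -28/(9*(x + 9)) - 35/(9*(x - 9))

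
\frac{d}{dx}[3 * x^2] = 6*x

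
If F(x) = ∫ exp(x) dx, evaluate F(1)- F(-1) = E - exp(-1)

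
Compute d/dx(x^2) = 2*x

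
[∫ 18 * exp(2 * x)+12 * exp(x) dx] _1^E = -(2 + 3*E)^2 + (2 + 3*exp(E))^2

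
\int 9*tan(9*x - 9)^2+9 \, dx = tan(9*x - 9) + C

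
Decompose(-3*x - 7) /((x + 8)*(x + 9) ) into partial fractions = -20/(x + 9) + 17/(x + 8)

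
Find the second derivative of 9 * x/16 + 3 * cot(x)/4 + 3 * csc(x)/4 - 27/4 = 3*(-1 + 2*cos(x)/sin(x)^2 + 2/sin(x)^2)/(4*sin(x))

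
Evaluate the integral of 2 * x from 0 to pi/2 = pi^2/4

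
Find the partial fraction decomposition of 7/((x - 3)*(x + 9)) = -7/(12*(x + 9)) + 7/(12*(x - 3))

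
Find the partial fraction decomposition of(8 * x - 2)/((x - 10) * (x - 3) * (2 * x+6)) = -1/(6*(x + 3)) - 11/(42*(x - 3)) + 3/(7*(x - 10))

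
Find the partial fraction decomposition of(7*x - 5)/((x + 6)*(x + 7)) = 54/(x + 7) - 47/(x + 6)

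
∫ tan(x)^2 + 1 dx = tan(x) + C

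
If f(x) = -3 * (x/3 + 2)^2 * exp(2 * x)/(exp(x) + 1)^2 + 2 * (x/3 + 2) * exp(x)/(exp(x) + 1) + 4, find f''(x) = (2*x^2*exp(3*x) - 4*x^2*exp(2*x) + 14*x*exp(3*x) - 56*x*exp(2*x) + 2*x*exp(x) - 2*exp(4*x) + 12*exp(3*x) - 186*exp(2*x) + 16*exp(x))/(3*exp(4*x) + 12*exp(3*x) + 18*exp(2*x) + 12*exp(x) + 3)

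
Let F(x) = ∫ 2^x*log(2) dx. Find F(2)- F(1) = 2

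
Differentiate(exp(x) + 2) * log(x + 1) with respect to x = (x*exp(x)*log(x + 1) + exp(x)*log(x + 1) + exp(x) + 2)/(x + 1)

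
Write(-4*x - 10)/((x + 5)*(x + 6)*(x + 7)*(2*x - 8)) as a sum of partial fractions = -9/(22*(x + 7)) + 7/(10*(x + 6)) - 5/(18*(x + 5)) - 13/(990*(x - 4))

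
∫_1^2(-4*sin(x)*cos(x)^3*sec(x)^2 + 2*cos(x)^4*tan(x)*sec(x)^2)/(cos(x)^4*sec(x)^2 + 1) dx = -log(cos(1)^2 + 1) + log(cos(2)^2 + 1)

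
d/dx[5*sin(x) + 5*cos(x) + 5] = -5*sin(x) + 5*cos(x)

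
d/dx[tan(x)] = cos(x)^(-2)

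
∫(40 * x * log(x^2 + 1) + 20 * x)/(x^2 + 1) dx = 10*(log(x^2 + 1) + 1)*log(x^2 + 1) + C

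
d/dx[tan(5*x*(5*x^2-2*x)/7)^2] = 150*x^2*tan(25*x^3/7 - 10*x^2/7)^3/7 + 150*x^2*tan(25*x^3/7 - 10*x^2/7)/7 - 40*x*tan(25*x^3/7 - 10*x^2/7)^3/7 - 40*x*tan(25*x^3/7 - 10*x^2/7)/7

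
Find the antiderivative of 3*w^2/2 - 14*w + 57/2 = w^3/2 - 7*w^2 + 57*w/2 + C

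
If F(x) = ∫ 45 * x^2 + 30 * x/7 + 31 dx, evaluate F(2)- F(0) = 1334/7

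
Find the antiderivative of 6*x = 3*x^2 + C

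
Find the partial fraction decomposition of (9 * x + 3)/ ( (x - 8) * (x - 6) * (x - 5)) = 16/(x - 5) - 57/(2*(x - 6)) + 25/(2*(x - 8))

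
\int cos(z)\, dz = sin(z) + C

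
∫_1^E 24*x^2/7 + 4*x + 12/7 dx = -34/7 + 12*E/7 + 2*exp(2) + 8*exp(3)/7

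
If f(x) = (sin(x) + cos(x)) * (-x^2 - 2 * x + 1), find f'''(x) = sqrt(2)*x^2*cos(x + pi/4) + 4*x*sin(x) + 8*x*cos(x) + 13*sin(x) - cos(x)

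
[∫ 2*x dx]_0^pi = pi^2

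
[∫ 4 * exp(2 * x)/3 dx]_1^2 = -2*exp(2)/3 + 2*exp(4)/3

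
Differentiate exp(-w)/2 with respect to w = -exp(-w)/2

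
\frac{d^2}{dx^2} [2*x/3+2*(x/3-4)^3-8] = 4*x/9 - 16/3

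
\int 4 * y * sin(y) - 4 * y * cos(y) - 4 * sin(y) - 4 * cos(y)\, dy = -4*sqrt(2)*y*sin(y + pi/4) + C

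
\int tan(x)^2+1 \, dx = tan(x) + C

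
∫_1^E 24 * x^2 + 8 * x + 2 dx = -14 + 2*E + 4*exp(2) + 8*exp(3)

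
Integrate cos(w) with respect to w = sin(w) + C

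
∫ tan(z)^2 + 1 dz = tan(z) + C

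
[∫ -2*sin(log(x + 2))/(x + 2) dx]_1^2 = -2*cos(log(3)) + 2*cos(log(4))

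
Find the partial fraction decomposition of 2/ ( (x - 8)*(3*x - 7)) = -6/(17*(3*x - 7)) + 2/(17*(x - 8))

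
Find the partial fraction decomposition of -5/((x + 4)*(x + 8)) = 5/(4*(x + 8)) - 5/(4*(x + 4))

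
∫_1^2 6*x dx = 9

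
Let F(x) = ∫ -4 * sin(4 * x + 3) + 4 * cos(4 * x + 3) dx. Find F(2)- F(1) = sin(11) - cos(7) - sin(7) + cos(11)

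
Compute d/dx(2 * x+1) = 2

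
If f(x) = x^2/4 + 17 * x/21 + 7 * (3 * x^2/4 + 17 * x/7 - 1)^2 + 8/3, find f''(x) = 189*x^2/4 + 153*x + 869/14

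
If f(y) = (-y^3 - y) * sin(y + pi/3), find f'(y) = -y^3*cos(y + pi/3) - 3*y^2*sin(y + pi/3) - y*cos(y + pi/3) - sin(y + pi/3)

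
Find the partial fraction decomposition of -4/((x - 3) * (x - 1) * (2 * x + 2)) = -1/(4*(x + 1)) + 1/(2*(x - 1)) - 1/(4*(x - 3))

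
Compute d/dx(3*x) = 3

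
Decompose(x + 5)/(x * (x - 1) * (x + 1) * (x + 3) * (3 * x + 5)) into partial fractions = -27/(32*(3*x + 5)) + 1/(48*(x + 3)) + 1/(2*(x + 1)) + 3/(32*(x - 1)) - 1/(3*x)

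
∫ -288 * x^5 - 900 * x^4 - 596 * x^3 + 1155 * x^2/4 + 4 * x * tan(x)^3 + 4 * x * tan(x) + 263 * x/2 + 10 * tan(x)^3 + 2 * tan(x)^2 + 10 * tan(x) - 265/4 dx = -48*x^6 - 180*x^5 - 149*x^4 + 385*x^3/4 + 263*x^2/4 + 2*x*tan(x)^2 - 265*x/4 + 5*tan(x)^2 + C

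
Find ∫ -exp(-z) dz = exp(-z) + C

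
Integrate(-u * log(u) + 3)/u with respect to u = -(u - 3)*(log(u) - 1) + C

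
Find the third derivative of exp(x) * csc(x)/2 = (-1 - cos(x)/sin(x) + 3/sin(x)^2 - 3*cos(x)/sin(x)^3)*exp(x)/sin(x)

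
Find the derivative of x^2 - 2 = 2*x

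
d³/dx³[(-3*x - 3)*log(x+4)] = (3*x + 30)/(x^3 + 12*x^2 + 48*x + 64)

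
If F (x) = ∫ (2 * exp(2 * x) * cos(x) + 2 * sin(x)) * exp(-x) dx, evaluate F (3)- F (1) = (-exp(-3) + exp(3))*(cos(3) + sin(3)) - (E - exp(-1))*(cos(1) + sin(1))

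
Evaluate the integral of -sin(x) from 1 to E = cos(E) - cos(1)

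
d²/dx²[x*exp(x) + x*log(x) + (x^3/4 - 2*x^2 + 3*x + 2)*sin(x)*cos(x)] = (-x^4*sin(2*x) + 8*x^3*sin(2*x) + 3*x^3*cos(2*x) + 2*x^2*exp(x) - 21*x^2*sin(2*x)/2 - 16*x^2*cos(2*x) + 4*x*exp(x) + 12*sqrt(2)*x*cos(2*x + pi/4) + 2)/(2*x)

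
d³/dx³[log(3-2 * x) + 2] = 16/(8*x^3 - 36*x^2 + 54*x - 27)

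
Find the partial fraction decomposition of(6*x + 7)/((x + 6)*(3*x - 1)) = 27/(19*(3*x - 1)) + 29/(19*(x + 6))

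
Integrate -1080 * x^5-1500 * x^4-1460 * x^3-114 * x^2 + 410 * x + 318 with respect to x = -180*x^6 - 300*x^5 - 365*x^4 - 38*x^3 + 205*x^2 + 318*x + C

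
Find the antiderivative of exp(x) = exp(x) + C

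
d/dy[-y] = -1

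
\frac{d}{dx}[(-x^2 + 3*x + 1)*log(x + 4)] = (-2*x^2*log(x + 4) - x^2 - 5*x*log(x + 4) + 3*x + 12*log(x + 4) + 1)/(x + 4)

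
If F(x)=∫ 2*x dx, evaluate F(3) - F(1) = 8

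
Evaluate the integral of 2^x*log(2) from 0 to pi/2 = -1 + 2^(pi/2)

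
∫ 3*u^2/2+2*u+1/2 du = u^3/2 + u^2 + u/2 + C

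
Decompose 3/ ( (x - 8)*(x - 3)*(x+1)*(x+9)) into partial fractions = -1/(544*(x + 9)) + 1/(96*(x + 1)) - 1/(80*(x - 3)) + 1/(255*(x - 8))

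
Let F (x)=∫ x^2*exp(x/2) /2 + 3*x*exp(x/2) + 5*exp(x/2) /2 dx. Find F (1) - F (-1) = 4*exp(1/2)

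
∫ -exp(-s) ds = exp(-s) + C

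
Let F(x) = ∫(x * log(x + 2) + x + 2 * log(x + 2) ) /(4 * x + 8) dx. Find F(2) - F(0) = log(2)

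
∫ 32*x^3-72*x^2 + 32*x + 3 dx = 8*x^4 - 24*x^3 + 16*x^2 + 3*x + C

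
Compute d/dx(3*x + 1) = 3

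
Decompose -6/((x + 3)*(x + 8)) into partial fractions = 6/(5*(x + 8)) - 6/(5*(x + 3))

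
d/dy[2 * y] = 2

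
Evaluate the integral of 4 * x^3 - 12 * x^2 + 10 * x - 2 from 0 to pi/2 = -3*pi^2/4 - 4 + (-pi + 2 + pi^2/4)^2 + 3*pi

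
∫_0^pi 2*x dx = pi^2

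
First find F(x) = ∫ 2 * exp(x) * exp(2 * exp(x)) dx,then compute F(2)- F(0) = -exp(2) + exp(2*exp(2))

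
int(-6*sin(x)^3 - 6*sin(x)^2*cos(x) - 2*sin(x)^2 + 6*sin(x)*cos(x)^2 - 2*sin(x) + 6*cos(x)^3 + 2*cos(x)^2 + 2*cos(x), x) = sin(2*x) + 5*sqrt(2)*sin(x + pi/4) - sqrt(2)*cos(3*x + pi/4) + C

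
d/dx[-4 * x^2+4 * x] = 4 - 8*x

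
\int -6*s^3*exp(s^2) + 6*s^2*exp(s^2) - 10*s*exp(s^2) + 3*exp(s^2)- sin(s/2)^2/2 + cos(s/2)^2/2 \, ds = (-3*s^2 + 3*s - 2)*exp(s^2) + sin(s)/2 + C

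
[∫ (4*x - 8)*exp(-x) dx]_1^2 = -4*exp(-2)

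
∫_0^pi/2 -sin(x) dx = -1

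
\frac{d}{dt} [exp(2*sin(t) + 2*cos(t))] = 2*sqrt(2)*exp(2*sin(t))*exp(2*cos(t))*cos(t + pi/4)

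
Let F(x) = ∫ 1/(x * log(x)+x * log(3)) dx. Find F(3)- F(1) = log(2)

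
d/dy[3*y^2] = 6*y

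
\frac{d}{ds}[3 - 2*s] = -2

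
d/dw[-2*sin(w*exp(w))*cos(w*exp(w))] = -2*(w + 1)*exp(w)*cos(2*w*exp(w))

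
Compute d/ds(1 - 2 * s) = -2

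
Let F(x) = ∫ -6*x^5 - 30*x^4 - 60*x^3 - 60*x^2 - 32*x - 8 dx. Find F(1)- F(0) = -66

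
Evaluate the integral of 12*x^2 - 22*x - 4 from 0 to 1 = -11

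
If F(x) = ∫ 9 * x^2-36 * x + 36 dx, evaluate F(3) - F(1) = 6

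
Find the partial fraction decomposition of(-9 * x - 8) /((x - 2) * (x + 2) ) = -5/(2*(x + 2)) - 13/(2*(x - 2))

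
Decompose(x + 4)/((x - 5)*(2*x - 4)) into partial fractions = -1/(x - 2) + 3/(2*(x - 5))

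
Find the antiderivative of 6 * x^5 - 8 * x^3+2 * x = x^6 - 2*x^4 + x^2 + C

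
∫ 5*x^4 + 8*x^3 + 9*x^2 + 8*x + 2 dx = x^5 + 2*x^4 + 3*x^3 + 4*x^2 + 2*x + C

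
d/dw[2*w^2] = 4*w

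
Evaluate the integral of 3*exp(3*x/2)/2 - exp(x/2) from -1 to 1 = -2*exp(1/2) - exp(-3/2) + 2*exp(-1/2) + exp(3/2)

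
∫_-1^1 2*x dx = 0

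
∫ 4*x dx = 2*x^2 + C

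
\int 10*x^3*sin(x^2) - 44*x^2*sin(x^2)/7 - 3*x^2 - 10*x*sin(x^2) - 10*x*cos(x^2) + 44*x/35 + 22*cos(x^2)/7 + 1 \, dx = (x + 5*cos(x^2))*(-x^2 + 22*x/35 + 1) + C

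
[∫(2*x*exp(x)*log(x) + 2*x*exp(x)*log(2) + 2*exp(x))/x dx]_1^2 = -2*E*log(2) + 4*exp(2)*log(2)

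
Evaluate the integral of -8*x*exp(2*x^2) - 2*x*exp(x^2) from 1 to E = -2*exp(2*exp(2)) - exp(exp(2)) + E + 2*exp(2)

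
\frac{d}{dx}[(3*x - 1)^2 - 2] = 18*x - 6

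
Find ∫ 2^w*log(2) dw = 2^w + C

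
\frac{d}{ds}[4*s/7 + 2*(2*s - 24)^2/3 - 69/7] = 16*s/3 - 444/7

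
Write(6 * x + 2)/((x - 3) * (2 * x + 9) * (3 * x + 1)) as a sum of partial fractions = -4/(15*(2*x + 9)) + 2/(15*(x - 3))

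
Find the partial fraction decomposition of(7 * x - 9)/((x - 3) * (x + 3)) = 5/(x + 3) + 2/(x - 3)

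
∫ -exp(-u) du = exp(-u) + C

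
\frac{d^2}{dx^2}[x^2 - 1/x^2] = (2*x^4 - 6)/x^4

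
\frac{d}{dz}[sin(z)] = cos(z)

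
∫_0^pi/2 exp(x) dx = -1 + exp(pi/2)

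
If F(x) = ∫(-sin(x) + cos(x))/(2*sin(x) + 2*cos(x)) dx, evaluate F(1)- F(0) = log(cos(1) + sin(1))/2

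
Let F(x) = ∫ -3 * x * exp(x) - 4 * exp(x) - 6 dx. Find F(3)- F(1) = -10*exp(3) - 12 + 4*E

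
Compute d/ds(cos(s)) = -sin(s)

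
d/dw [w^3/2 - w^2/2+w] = 3*w^2/2 - w + 1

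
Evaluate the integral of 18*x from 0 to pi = 9*pi^2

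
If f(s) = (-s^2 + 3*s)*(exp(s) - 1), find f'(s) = -s^2*exp(s) + s*exp(s) + 2*s + 3*exp(s) - 3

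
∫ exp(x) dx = exp(x) + C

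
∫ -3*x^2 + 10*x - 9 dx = -x^3 + 5*x^2 - 9*x + C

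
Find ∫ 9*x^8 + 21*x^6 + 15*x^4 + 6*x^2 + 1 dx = x^9 + 3*x^7 + 3*x^5 + 2*x^3 + x + C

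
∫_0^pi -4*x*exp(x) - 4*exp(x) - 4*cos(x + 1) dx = -4*pi*exp(pi) + 8*sin(1)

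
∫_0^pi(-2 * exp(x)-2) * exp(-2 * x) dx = -4 + (exp(-pi) + 1)^2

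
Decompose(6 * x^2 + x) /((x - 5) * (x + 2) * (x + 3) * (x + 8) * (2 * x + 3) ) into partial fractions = -64/(169*(2*x + 3)) + 188/(2535*(x + 8)) - 17/(40*(x + 3)) + 11/(21*(x + 2)) + 155/(9464*(x - 5))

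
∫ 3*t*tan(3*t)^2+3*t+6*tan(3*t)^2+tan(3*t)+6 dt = (t + 2)*tan(3*t) + C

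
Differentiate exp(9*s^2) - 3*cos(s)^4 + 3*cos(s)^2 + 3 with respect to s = 18*s*exp(9*s^2) + 3*sin(4*s)/2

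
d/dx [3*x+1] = 3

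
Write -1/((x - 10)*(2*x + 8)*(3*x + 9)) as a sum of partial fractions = -1/(84*(x + 4)) + 1/(78*(x + 3)) - 1/(1092*(x - 10))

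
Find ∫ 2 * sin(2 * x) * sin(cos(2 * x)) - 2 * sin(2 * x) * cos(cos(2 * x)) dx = sqrt(2)*sin(cos(2*x) + pi/4) + C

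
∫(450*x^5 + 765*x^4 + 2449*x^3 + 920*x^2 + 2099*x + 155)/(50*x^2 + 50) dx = 9*x^4/4 + 51*x^3/10 + 1999*x^2/100 + 31*x/10 + log(x^2 + 1) + C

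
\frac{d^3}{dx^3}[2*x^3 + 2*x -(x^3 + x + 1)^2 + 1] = -120*x^3 - 48*x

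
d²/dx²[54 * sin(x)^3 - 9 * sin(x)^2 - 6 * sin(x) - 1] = -486*sin(x)^3 + 36*sin(x)^2 + 330*sin(x) - 18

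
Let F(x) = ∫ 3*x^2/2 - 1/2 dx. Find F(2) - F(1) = 3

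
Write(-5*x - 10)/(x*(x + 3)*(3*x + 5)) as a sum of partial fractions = 3/(4*(3*x + 5)) + 5/(12*(x + 3)) - 2/(3*x)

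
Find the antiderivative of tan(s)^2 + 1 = tan(s) + C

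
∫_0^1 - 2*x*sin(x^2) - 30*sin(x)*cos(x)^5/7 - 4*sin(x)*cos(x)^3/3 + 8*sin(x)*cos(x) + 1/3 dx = -4*cos(1)^2 + 5*cos(1)^6/7 + cos(1)^4/3 + cos(1) + 16/7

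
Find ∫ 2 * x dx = x^2 + C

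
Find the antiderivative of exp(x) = exp(x) + C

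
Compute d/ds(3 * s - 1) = 3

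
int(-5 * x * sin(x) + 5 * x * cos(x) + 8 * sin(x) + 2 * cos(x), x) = sqrt(2)*(5*x - 3)*sin(x + pi/4) + C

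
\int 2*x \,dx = x^2 + C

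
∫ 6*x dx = 3*x^2 + C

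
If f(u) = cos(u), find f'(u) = -sin(u)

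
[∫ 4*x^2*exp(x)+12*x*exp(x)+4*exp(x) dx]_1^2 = -8*E + 24*exp(2)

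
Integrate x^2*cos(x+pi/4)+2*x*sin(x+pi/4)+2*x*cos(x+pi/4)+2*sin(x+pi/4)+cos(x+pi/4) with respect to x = (x + 1)^2*sin(x + pi/4) + C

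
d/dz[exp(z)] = exp(z)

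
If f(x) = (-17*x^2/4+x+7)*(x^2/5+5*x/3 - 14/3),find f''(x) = -51*x^2/5 - 413*x/10 + 229/5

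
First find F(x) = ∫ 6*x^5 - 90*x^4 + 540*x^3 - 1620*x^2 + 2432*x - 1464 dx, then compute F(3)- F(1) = -68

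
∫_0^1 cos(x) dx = sin(1)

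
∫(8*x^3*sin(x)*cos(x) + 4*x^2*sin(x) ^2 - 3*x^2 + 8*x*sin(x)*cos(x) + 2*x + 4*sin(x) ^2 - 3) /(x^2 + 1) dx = -4*x*cos(x)^2 + x + log(x^2 + 1) + C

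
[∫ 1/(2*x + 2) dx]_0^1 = log(2)/2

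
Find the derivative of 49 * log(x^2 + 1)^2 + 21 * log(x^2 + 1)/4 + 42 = (392*x*log(x^2 + 1) + 21*x)/(2*x^2 + 2)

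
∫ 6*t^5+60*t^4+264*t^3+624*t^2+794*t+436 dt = t^6 + 12*t^5 + 66*t^4 + 208*t^3 + 397*t^2 + 436*t + C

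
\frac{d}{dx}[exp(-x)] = -exp(-x)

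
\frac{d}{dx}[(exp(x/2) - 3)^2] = -3*exp(x/2) + exp(x)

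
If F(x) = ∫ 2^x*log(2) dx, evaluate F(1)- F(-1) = 3/2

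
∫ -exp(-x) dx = exp(-x) + C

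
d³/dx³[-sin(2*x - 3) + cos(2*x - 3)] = 8*sin(2*x - 3) + 8*cos(2*x - 3)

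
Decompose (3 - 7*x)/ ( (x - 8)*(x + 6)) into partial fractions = -45/(14*(x + 6)) - 53/(14*(x - 8))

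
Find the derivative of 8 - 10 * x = -10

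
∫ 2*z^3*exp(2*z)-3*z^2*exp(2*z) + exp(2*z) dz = (z - 1)^3*exp(2*z) + C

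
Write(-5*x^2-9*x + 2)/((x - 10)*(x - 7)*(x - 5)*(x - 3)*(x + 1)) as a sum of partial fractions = 1/(352*(x + 1)) + 5/(16*(x - 3)) - 7/(5*(x - 5)) + 51/(32*(x - 7)) - 28/(55*(x - 10))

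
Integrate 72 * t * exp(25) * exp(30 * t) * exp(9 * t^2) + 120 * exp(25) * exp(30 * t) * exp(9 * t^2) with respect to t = 4*exp((3*t + 5)^2) + C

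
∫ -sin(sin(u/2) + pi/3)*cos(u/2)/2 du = cos(sin(u/2) + pi/3) + C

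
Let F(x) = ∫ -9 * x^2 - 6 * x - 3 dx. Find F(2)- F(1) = -33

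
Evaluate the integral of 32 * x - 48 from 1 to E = -4 + (6 - 4*E)^2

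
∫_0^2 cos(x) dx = sin(2)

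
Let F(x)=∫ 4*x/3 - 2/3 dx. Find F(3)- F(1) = 4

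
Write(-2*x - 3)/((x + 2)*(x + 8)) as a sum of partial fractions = -13/(6*(x + 8)) + 1/(6*(x + 2))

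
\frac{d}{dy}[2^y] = 2^y*log(2)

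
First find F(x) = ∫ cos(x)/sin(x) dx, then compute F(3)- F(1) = log(sin(3)) - log(sin(1))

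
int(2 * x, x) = x^2 + C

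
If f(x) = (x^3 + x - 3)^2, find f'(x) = 6*x^5 + 8*x^3 - 18*x^2 + 2*x - 6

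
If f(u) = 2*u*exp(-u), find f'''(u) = (6 - 2*u)*exp(-u)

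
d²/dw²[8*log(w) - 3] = -8/w^2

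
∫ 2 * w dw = w^2 + C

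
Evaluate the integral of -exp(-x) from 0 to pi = -1 + exp(-pi)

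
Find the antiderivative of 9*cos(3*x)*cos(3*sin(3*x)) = sin(3*sin(3*x)) + C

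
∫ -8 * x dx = -4*x^2 + C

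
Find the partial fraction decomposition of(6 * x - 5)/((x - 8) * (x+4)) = 29/(12*(x + 4)) + 43/(12*(x - 8))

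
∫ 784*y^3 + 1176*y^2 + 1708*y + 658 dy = 196*y^4 + 392*y^3 + 854*y^2 + 658*y + C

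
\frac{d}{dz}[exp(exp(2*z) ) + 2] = 2*exp(2*z + exp(2*z))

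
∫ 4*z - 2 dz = 2*z^2 - 2*z + C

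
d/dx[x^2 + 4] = 2*x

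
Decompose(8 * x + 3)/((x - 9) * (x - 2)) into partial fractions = -19/(7*(x - 2)) + 75/(7*(x - 9))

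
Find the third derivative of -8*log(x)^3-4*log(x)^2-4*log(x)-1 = (-48*log(x)^2 + 128*log(x) - 32)/x^3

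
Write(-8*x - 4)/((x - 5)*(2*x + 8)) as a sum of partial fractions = -14/(9*(x + 4)) - 22/(9*(x - 5))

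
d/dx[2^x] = 2^x*log(2)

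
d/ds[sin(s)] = cos(s)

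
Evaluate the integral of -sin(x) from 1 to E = cos(E) - cos(1)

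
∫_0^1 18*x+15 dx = 24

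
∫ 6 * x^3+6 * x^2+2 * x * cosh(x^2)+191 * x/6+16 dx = 3*x^4/2 + 2*x^3 + 191*x^2/12 + 16*x + sinh(x^2) + C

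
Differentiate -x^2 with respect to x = -2*x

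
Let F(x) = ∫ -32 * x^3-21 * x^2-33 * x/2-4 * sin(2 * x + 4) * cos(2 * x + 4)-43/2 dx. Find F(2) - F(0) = -260 + cos(16)/2 - cos(8)/2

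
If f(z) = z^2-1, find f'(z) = 2*z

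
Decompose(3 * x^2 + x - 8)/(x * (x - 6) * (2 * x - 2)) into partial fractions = 2/(5*(x - 1)) + 53/(30*(x - 6)) - 2/(3*x)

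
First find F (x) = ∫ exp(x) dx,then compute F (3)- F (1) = -E + exp(3)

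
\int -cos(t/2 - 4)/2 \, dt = -sin(t/2 - 4) + C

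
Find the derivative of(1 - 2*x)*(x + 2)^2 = -6*x^2 - 14*x - 4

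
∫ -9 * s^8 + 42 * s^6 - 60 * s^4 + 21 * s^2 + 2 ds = -s^9 + 6*s^7 - 12*s^5 + 7*s^3 + 2*s + C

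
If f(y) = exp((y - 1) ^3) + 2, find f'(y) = 3*y^2*exp(y^3 - 3*y^2 + 3*y - 1) - 6*y*exp(y^3 - 3*y^2 + 3*y - 1) + 3*exp(y^3 - 3*y^2 + 3*y - 1)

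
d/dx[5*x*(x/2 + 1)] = 5*x + 5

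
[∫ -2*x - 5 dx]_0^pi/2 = -(1 + pi/2)^2 - 3*pi/2 + 1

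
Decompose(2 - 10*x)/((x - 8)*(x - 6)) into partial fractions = 29/(x - 6) - 39/(x - 8)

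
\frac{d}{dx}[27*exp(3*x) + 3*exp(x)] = 81*exp(3*x) + 3*exp(x)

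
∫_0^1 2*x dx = 1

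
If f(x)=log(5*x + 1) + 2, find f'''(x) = 250/(125*x^3 + 75*x^2 + 15*x + 1)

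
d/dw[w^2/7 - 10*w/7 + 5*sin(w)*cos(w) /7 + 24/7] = 2*w/7 - 10*sin(w)^2/7 - 5/7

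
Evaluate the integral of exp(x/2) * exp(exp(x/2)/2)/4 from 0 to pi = -exp(1/2) + exp(exp(pi/2)/2)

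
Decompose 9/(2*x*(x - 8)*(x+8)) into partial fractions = 9/(256*(x + 8)) + 9/(256*(x - 8)) - 9/(128*x)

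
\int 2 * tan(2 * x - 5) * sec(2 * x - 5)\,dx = sec(2*x - 5) + C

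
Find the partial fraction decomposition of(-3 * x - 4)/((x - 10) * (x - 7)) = 25/(3*(x - 7)) - 34/(3*(x - 10))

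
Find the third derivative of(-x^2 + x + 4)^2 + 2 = 24*x - 12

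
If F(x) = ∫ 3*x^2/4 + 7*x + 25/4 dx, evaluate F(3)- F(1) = 47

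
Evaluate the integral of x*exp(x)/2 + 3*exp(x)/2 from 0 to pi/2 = -1 + (pi/2 + 2)*exp(pi/2)/2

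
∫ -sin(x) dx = cos(x) + C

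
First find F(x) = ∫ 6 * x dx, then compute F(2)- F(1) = 9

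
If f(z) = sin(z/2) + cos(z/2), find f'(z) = -sin(z/2)/2 + cos(z/2)/2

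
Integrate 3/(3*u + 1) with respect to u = log(-3*u - 1) + C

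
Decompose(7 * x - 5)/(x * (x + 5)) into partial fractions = 8/(x + 5) - 1/x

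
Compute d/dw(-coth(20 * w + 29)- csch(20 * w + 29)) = 20*(cosh(20*w + 29) + 1)/sinh(20*w + 29)^2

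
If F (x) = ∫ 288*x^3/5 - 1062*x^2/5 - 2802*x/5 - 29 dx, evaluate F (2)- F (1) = -5746/5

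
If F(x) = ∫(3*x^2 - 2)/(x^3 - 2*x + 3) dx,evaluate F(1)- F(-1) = -log(2)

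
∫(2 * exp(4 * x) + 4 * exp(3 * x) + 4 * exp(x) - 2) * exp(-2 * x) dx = ((exp(x) + 2)*exp(x) - 1)^2*exp(-2*x) + C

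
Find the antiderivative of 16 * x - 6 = 8*x^2 - 6*x + C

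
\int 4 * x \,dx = 2*x^2 + C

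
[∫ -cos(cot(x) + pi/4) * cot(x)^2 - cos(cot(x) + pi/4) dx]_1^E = sin(cot(E) + pi/4) - sin(cot(1) + pi/4)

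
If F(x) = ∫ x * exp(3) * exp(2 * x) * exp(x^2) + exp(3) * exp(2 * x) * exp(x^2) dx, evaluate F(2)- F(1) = -exp(6)/2 + exp(11)/2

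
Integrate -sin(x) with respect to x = cos(x) + C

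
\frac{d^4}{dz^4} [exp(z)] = exp(z)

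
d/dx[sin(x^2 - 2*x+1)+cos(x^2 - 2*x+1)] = -2*x*sin(x^2 - 2*x + 1) + 2*x*cos(x^2 - 2*x + 1) + 2*sin(x^2 - 2*x + 1) - 2*cos(x^2 - 2*x + 1)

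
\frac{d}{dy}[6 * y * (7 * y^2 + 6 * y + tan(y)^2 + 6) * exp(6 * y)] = 6*(42*y^3 + 57*y^2 + 2*y*sin(y)/cos(y)^3 + 42*y + 6*y/cos(y)^2 + 5 + cos(y)^(-2))*exp(6*y)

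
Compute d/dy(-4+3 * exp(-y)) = -3*exp(-y)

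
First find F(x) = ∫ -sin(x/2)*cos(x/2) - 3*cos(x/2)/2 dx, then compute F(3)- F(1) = -3*sin(3/2) - sin(3/2)^2 + sin(1/2)^2 + 3*sin(1/2)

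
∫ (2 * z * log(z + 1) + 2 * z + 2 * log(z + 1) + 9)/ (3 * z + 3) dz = (2*z + 9)*log(z + 1)/3 + C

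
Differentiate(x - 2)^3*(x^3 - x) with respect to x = 6*x^5 - 30*x^4 + 44*x^3 - 6*x^2 - 24*x + 8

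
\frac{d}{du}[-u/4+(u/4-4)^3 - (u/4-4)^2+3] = 3*u^2/64 - 13*u/8 + 55/4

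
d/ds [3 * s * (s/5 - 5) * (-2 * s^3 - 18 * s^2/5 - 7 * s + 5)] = -6*s^4 + 2784*s^3/25 + 747*s^2/5 + 216*s - 75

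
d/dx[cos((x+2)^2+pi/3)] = -2*(x + 2)*sin(x^2 + 4*x + pi/3 + 4)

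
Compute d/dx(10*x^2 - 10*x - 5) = 20*x - 10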